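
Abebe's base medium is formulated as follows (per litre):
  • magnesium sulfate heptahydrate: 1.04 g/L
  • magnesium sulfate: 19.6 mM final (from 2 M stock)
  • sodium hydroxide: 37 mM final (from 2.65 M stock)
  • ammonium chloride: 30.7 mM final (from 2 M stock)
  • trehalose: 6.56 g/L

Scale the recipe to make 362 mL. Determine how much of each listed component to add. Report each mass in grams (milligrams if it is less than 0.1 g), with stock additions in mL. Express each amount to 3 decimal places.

Scale factor relative to 1 L: 0.362.
magnesium sulfate heptahydrate: 1.04 g/L × 0.362 L = 0.376 g
magnesium sulfate: C1V1 = C2V2 → 19.6 mM × 362 mL ÷ 2000 mM = 3.548 mL
sodium hydroxide: dilute stock: 37 mM × 362 mL ÷ 2650 mM = 5.054 mL
ammonium chloride: V = C2·V2/C1 = 30.7 mM × 362 mL ÷ 2000 mM = 5.557 mL
trehalose: 6.56 g/L × 0.362 L = 2.375 g

magnesium sulfate heptahydrate 0.376 g; magnesium sulfate 3.548 mL; sodium hydroxide 5.054 mL; ammonium chloride 5.557 mL; trehalose 2.375 g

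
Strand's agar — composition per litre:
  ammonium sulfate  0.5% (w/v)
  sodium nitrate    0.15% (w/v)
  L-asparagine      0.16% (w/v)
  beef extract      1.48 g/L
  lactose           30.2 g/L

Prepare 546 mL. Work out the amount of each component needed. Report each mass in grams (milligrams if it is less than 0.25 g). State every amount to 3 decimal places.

ammonium sulfate 2.730 g; sodium nitrate 0.819 g; L-asparagine 0.874 g; beef extract 0.808 g; lactose 16.489 g

Scale factor relative to 1 L: 0.546.
ammonium sulfate: 0.5 g per 100 mL × 546 mL ÷ 100 = 2.730 g
sodium nitrate: 0.15% w/v = 1.5 g/L → 1.5 × 0.546 L = 0.819 g
L-asparagine: 0.16 g per 100 mL × 546 mL ÷ 100 = 0.874 g
beef extract: 1.48 g/L × 0.546 L = 0.808 g
lactose: 30.2 g/L × 0.546 L = 16.489 g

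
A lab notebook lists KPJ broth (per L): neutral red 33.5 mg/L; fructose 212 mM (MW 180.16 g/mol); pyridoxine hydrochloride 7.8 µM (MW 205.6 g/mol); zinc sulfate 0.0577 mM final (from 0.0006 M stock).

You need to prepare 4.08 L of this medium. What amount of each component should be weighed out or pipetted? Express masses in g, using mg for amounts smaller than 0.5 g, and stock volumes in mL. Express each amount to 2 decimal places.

Scale factor relative to 1 L: 4.08.
neutral red: 33.5 mg/L × 4.08 L = 136.68 mg
fructose: 212 mmol/L × 180.16 g/mol × 4.08 L ÷ 1000 = 155.83 g
pyridoxine hydrochloride: 7.8 µmol/L × 205.6 g/mol × 4.08 L ÷ 1000 = 6.54 mg
zinc sulfate: C1V1 = C2V2 → 0.0577 mM × 4080 mL ÷ 0.6 mM = 392.36 mL

neutral red 136.68 mg; fructose 155.83 g; pyridoxine hydrochloride 6.54 mg; zinc sulfate 392.36 mL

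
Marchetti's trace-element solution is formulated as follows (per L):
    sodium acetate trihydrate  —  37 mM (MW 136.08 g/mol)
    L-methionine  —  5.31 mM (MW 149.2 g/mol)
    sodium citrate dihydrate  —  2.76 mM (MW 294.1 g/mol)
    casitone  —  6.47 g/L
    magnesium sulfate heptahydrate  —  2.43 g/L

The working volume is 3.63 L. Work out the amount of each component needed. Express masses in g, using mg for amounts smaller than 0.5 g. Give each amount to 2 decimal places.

sodium acetate trihydrate 18.28 g; L-methionine 2.88 g; sodium citrate dihydrate 2.95 g; casitone 23.49 g; magnesium sulfate heptahydrate 8.82 g

Working volume: 3.63 L.
sodium acetate trihydrate: 37 mmol/L × 136.08 g/mol × 3.63 L ÷ 1000 = 18.28 g
L-methionine: 5.31 mmol/L × 149.2 g/mol × 3.63 L ÷ 1000 = 2.88 g
sodium citrate dihydrate: 2.76 mmol/L × 294.1 g/mol × 3.63 L ÷ 1000 = 2.95 g
casitone: 6.47 g/L × 3.63 L = 23.49 g
magnesium sulfate heptahydrate: 2.43 g/L × 3.63 L = 8.82 g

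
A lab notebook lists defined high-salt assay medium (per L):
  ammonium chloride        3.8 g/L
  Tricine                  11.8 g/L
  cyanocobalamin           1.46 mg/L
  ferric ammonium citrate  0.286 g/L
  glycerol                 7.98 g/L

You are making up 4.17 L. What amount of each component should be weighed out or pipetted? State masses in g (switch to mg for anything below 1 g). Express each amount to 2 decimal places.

Scale factor relative to 1 L: 4.17.
ammonium chloride: 3.8 g/L × 4.17 L = 15.85 g
Tricine: 11.8 g/L × 4.17 L = 49.21 g
cyanocobalamin: 1.46 mg/L × 4.17 L = 6.09 mg
ferric ammonium citrate: 0.286 g/L × 4.17 L = 1.19 g
glycerol: 7.98 g/L × 4.17 L = 33.28 g

ammonium chloride 15.85 g; Tricine 49.21 g; cyanocobalamin 6.09 mg; ferric ammonium citrate 1.19 g; glycerol 33.28 g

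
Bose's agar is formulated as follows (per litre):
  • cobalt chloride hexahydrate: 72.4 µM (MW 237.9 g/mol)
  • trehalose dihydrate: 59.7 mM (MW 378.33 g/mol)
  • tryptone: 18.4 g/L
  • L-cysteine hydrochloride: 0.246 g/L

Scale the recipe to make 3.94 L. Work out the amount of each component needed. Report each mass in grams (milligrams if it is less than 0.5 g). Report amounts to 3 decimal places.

cobalt chloride hexahydrate 67.862 mg; trehalose dihydrate 88.990 g; tryptone 72.496 g; L-cysteine hydrochloride 0.969 g

Scale factor relative to 1 L: 3.94.
cobalt chloride hexahydrate: 72.4 µmol/L × 237.9 g/mol × 3.94 L ÷ 1000 = 67.862 mg
trehalose dihydrate: 59.7 mmol/L × 378.33 g/mol × 3.94 L ÷ 1000 = 88.990 g
tryptone: 18.4 g/L × 3.94 L = 72.496 g
L-cysteine hydrochloride: 0.246 g/L × 3.94 L = 0.969 g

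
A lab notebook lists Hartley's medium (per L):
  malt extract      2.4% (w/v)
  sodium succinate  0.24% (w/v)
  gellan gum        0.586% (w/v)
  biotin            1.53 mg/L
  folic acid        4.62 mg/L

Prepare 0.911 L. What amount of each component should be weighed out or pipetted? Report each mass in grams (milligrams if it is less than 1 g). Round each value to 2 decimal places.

Scale factor relative to 1 L: 0.911.
malt extract: 2.4 g per 100 mL × 911 mL ÷ 100 = 21.86 g
sodium succinate: 0.24 g per 100 mL × 911 mL ÷ 100 = 2.19 g
gellan gum: 0.586% w/v = 5.86 g/L → 5.86 × 0.911 L = 5.34 g
biotin: 1.53 mg/L × 0.911 L = 1.39 mg
folic acid: 4.62 mg/L × 0.911 L = 4.21 mg

malt extract 21.86 g; sodium succinate 2.19 g; gellan gum 5.34 g; biotin 1.39 mg; folic acid 4.21 mg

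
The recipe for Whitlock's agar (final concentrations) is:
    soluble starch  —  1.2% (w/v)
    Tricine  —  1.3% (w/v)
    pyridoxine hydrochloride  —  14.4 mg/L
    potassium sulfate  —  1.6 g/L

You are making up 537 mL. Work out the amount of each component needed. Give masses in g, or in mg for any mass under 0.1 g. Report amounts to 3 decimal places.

soluble starch 6.444 g; Tricine 6.981 g; pyridoxine hydrochloride 7.733 mg; potassium sulfate 0.859 g

Scale factor relative to 1 L: 0.537.
soluble starch: 1.2% w/v = 12 g/L → 12 × 0.537 L = 6.444 g
Tricine: 1.3 g per 100 mL × 537 mL ÷ 100 = 6.981 g
pyridoxine hydrochloride: 14.4 mg/L × 0.537 L = 7.733 mg
potassium sulfate: 1.6 g/L × 0.537 L = 0.859 g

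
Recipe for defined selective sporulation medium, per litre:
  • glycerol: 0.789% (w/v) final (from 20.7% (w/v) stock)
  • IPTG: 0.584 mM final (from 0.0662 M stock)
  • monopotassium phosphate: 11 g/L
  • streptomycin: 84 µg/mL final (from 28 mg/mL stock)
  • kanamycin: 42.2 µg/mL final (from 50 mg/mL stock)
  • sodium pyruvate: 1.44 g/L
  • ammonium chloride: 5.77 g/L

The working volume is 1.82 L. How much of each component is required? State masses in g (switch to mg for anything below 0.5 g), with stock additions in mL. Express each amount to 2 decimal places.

glycerol 69.37 mL; IPTG 16.06 mL; monopotassium phosphate 20.02 g; streptomycin 5.46 mL; kanamycin 1.54 mL; sodium pyruvate 2.62 g; ammonium chloride 10.50 g

Scale factor relative to 1 L: 1.82.
glycerol: dilute stock: 0.789% ÷ 20.7% × 1820 mL = 69.37 mL
IPTG: dilute stock: 0.584 mM × 1820 mL ÷ 66.2 mM = 16.06 mL
monopotassium phosphate: 11 g/L × 1.82 L = 20.02 g
streptomycin: C1V1 = C2V2 → 84 µg/mL × 1820 mL ÷ 28000 µg/mL = 5.46 mL
kanamycin: V = C2·V2/C1 = 42.2 µg/mL × 1820 mL ÷ 50000 µg/mL = 1.54 mL
sodium pyruvate: 1.44 g/L × 1.82 L = 2.62 g
ammonium chloride: 5.77 g/L × 1.82 L = 10.50 g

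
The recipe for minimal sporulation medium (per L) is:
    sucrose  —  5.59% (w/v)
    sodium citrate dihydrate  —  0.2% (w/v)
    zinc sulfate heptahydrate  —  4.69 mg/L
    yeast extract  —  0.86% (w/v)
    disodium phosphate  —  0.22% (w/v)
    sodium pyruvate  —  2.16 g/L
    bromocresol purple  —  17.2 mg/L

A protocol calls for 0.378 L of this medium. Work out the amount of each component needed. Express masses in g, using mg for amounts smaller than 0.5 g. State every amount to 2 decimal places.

sucrose 21.13 g; sodium citrate dihydrate 0.76 g; zinc sulfate heptahydrate 1.77 mg; yeast extract 3.25 g; disodium phosphate 0.83 g; sodium pyruvate 0.82 g; bromocresol purple 6.50 mg

Scale factor relative to 1 L: 0.378.
sucrose: 5.59% w/v = 55.9 g/L → 55.9 × 0.378 L = 21.13 g
sodium citrate dihydrate: 0.2% w/v = 2 g/L → 2 × 0.378 L = 0.76 g
zinc sulfate heptahydrate: 4.69 mg/L × 0.378 L = 1.77 mg
yeast extract: 0.86% w/v = 8.6 g/L → 8.6 × 0.378 L = 3.25 g
disodium phosphate: 0.22% w/v = 2.2 g/L → 2.2 × 0.378 L = 0.83 g
sodium pyruvate: 2.16 g/L × 0.378 L = 0.82 g
bromocresol purple: 17.2 mg/L × 0.378 L = 6.50 mg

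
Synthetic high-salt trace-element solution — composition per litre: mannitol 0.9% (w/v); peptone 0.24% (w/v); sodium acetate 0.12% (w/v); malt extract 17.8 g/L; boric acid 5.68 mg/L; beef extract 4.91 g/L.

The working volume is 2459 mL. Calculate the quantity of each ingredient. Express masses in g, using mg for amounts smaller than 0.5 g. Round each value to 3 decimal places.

mannitol 22.131 g; peptone 5.902 g; sodium acetate 2.951 g; malt extract 43.770 g; boric acid 13.967 mg; beef extract 12.074 g

Target volume = 2459 mL = 2.459 L.
mannitol: 0.9 g per 100 mL × 2459 mL ÷ 100 = 22.131 g
peptone: 0.24% w/v = 2.4 g/L → 2.4 × 2.459 L = 5.902 g
sodium acetate: 0.12% w/v = 1.2 g/L → 1.2 × 2.459 L = 2.951 g
malt extract: 17.8 g/L × 2.459 L = 43.770 g
boric acid: 5.68 mg/L × 2.459 L = 13.967 mg
beef extract: 4.91 g/L × 2.459 L = 12.074 g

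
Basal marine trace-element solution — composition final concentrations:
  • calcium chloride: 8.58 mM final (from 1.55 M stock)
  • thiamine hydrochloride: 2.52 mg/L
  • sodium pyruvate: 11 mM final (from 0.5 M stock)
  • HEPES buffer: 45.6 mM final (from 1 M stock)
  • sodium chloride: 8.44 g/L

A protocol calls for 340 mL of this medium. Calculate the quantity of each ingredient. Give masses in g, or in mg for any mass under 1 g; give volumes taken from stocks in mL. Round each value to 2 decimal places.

calcium chloride 1.88 mL; thiamine hydrochloride 0.86 mg; sodium pyruvate 7.48 mL; HEPES buffer 15.50 mL; sodium chloride 2.87 g

Target volume = 340 mL = 0.34 L.
calcium chloride: V = C2·V2/C1 = 8.58 mM × 340 mL ÷ 1550 mM = 1.88 mL
thiamine hydrochloride: 2.52 mg/L × 0.34 L = 0.86 mg
sodium pyruvate: C1V1 = C2V2 → 11 mM × 340 mL ÷ 500 mM = 7.48 mL
HEPES buffer: V = C2·V2/C1 = 45.6 mM × 340 mL ÷ 1000 mM = 15.50 mL
sodium chloride: 8.44 g/L × 0.34 L = 2.87 g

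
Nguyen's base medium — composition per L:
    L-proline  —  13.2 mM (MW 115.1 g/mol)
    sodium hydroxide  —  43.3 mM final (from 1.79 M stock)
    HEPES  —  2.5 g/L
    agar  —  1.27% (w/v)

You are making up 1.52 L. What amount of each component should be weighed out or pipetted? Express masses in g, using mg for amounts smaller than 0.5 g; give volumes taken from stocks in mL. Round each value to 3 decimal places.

Scale factor relative to 1 L: 1.52.
L-proline: 13.2 mmol/L × 115.1 g/mol × 1.52 L ÷ 1000 = 2.309 g
sodium hydroxide: C1V1 = C2V2 → 43.3 mM × 1520 mL ÷ 1790 mM = 36.769 mL
HEPES: 2.5 g/L × 1.52 L = 3.800 g
agar: 1.27 g per 100 mL × 1520 mL ÷ 100 = 19.304 g

L-proline 2.309 g; sodium hydroxide 36.769 mL; HEPES 3.800 g; agar 19.304 g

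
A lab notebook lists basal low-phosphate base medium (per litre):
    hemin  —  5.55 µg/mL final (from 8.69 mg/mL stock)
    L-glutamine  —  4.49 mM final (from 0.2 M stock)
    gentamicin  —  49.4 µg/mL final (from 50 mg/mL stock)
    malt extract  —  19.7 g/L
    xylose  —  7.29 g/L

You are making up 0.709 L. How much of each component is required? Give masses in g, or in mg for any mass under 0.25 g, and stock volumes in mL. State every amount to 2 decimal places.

hemin 0.45 mL; L-glutamine 15.92 mL; gentamicin 0.70 mL; malt extract 13.97 g; xylose 5.17 g

Scale factor relative to 1 L: 0.709.
hemin: dilute stock: 5.55 µg/mL × 709 mL ÷ 8690 µg/mL = 0.45 mL
L-glutamine: C1V1 = C2V2 → 4.49 mM × 709 mL ÷ 200 mM = 15.92 mL
gentamicin: dilute stock: 49.4 µg/mL × 709 mL ÷ 50000 µg/mL = 0.70 mL
malt extract: 19.7 g/L × 0.709 L = 13.97 g
xylose: 7.29 g/L × 0.709 L = 5.17 g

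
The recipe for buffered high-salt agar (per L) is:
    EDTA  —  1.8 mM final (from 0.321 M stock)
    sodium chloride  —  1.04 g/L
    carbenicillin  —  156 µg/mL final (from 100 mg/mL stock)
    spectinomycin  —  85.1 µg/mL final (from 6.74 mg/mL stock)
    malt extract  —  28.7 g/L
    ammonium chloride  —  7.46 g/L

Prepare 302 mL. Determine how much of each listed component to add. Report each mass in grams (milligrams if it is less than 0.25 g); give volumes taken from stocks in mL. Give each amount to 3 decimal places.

Working volume: 302 mL = 0.302 L.
EDTA: V = C2·V2/C1 = 1.8 mM × 302 mL ÷ 321 mM = 1.693 mL
sodium chloride: 1.04 g/L × 0.302 L = 0.314 g
carbenicillin: C1V1 = C2V2 → 156 µg/mL × 302 mL ÷ 100000 µg/mL = 0.471 mL
spectinomycin: C1V1 = C2V2 → 85.1 µg/mL × 302 mL ÷ 6740 µg/mL = 3.813 mL
malt extract: 28.7 g/L × 0.302 L = 8.667 g
ammonium chloride: 7.46 g/L × 0.302 L = 2.253 g

EDTA 1.693 mL; sodium chloride 0.314 g; carbenicillin 0.471 mL; spectinomycin 3.813 mL; malt extract 8.667 g; ammonium chloride 2.253 g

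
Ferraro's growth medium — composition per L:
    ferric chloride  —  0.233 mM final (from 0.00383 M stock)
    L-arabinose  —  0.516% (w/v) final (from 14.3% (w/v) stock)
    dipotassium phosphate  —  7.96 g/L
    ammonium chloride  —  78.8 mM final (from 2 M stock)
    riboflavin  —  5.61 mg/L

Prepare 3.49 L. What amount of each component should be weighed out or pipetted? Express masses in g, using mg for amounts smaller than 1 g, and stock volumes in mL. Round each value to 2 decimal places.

Scale factor relative to 1 L: 3.49.
ferric chloride: V = C2·V2/C1 = 0.233 mM × 3490 mL ÷ 3.83 mM = 212.32 mL
L-arabinose: C1V1 = C2V2 → 0.516% ÷ 14.3% × 3490 mL = 125.93 mL
dipotassium phosphate: 7.96 g/L × 3.49 L = 27.78 g
ammonium chloride: C1V1 = C2V2 → 78.8 mM × 3490 mL ÷ 2000 mM = 137.51 mL
riboflavin: 5.61 mg/L × 3.49 L = 19.58 mg

ferric chloride 212.32 mL; L-arabinose 125.93 mL; dipotassium phosphate 27.78 g; ammonium chloride 137.51 mL; riboflavin 19.58 mg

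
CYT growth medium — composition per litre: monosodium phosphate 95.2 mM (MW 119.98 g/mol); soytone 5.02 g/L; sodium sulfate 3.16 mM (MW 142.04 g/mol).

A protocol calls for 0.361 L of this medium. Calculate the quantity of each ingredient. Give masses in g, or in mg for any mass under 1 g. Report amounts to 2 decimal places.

Working volume: 0.361 L.
monosodium phosphate: 95.2 mmol/L × 119.98 g/mol × 0.361 L ÷ 1000 = 4.12 g
soytone: 5.02 g/L × 0.361 L = 1.81 g
sodium sulfate: 3.16 mmol/L × 142.04 mg/mmol × 0.361 L = 162.03 mg

monosodium phosphate 4.12 g; soytone 1.81 g; sodium sulfate 162.03 mg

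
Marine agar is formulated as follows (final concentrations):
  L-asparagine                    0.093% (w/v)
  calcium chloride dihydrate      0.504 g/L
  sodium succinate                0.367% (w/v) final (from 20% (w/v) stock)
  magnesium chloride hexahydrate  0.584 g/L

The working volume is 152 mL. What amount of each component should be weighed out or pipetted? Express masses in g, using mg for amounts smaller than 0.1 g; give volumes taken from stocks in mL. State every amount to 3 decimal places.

Scale factor relative to 1 L: 0.152.
L-asparagine: 0.093 g per 100 mL × 152 mL ÷ 100 = 0.141 g
calcium chloride dihydrate: 0.504 g/L × 0.152 L = 0.076608 g = 76.608 mg
sodium succinate: V = C2·V2/C1 = 0.367% ÷ 20% × 152 mL = 2.789 mL
magnesium chloride hexahydrate: 0.584 g/L × 0.152 L = 0.088768 g = 88.768 mg

L-asparagine 0.141 g; calcium chloride dihydrate 76.608 mg; sodium succinate 2.789 mL; magnesium chloride hexahydrate 88.768 mg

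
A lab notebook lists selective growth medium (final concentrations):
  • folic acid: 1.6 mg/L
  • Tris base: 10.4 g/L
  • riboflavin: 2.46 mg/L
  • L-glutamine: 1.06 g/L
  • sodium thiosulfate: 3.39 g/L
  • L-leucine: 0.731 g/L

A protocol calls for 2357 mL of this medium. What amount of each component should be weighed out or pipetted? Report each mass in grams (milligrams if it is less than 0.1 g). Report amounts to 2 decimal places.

folic acid 3.77 mg; Tris base 24.51 g; riboflavin 5.80 mg; L-glutamine 2.50 g; sodium thiosulfate 7.99 g; L-leucine 1.72 g

Working volume: 2357 mL = 2.357 L.
folic acid: 1.6 mg/L × 2.357 L = 3.77 mg
Tris base: 10.4 g/L × 2.357 L = 24.51 g
riboflavin: 2.46 mg/L × 2.357 L = 5.80 mg
L-glutamine: 1.06 g/L × 2.357 L = 2.50 g
sodium thiosulfate: 3.39 g/L × 2.357 L = 7.99 g
L-leucine: 0.731 g/L × 2.357 L = 1.72 g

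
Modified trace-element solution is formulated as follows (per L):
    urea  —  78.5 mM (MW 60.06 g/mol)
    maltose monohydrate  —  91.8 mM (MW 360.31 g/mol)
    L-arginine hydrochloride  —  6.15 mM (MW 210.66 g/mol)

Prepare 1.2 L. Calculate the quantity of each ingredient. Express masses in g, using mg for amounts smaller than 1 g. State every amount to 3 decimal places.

Scale factor relative to 1 L: 1.2.
urea: 78.5 mmol/L × 60.06 g/mol × 1.2 L ÷ 1000 = 5.658 g
maltose monohydrate: 91.8 mmol/L × 360.31 g/mol × 1.2 L ÷ 1000 = 39.692 g
L-arginine hydrochloride: 6.15 mmol/L × 210.66 g/mol × 1.2 L ÷ 1000 = 1.555 g

urea 5.658 g; maltose monohydrate 39.692 g; L-arginine hydrochloride 1.555 g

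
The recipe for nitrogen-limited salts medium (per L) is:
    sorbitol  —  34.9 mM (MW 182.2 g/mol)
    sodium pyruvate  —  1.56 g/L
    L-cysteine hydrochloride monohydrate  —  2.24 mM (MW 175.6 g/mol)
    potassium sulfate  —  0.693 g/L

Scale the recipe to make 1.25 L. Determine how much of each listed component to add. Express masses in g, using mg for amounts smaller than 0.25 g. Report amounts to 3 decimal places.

Working volume: 1.25 L.
sorbitol: 34.9 mmol/L × 182.2 g/mol × 1.25 L ÷ 1000 = 7.948 g
sodium pyruvate: 1.56 g/L × 1.25 L = 1.950 g
L-cysteine hydrochloride monohydrate: 2.24 mmol/L × 175.6 g/mol × 1.25 L ÷ 1000 = 0.492 g
potassium sulfate: 0.693 g/L × 1.25 L = 0.866 g

sorbitol 7.948 g; sodium pyruvate 1.950 g; L-cysteine hydrochloride monohydrate 0.492 g; potassium sulfate 0.866 g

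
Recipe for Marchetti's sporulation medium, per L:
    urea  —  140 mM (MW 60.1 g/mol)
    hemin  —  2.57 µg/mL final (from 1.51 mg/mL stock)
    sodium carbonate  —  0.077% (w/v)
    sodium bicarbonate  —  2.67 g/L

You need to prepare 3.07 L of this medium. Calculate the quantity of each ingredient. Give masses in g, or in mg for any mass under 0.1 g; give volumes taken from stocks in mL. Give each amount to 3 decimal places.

Working volume: 3.07 L.
urea: 140 mmol/L × 60.1 g/mol × 3.07 L ÷ 1000 = 25.831 g
hemin: C1V1 = C2V2 → 2.57 µg/mL × 3070 mL ÷ 1510 µg/mL = 5.225 mL
sodium carbonate: 0.077 g per 100 mL × 3070 mL ÷ 100 = 2.364 g
sodium bicarbonate: 2.67 g/L × 3.07 L = 8.197 g

urea 25.831 g; hemin 5.225 mL; sodium carbonate 2.364 g; sodium bicarbonate 8.197 g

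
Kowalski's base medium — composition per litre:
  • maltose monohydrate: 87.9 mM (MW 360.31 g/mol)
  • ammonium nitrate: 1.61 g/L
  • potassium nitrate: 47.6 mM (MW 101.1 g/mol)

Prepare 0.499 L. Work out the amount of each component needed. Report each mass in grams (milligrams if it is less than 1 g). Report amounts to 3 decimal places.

Working volume: 0.499 L.
maltose monohydrate: 87.9 mmol/L × 360.31 g/mol × 0.499 L ÷ 1000 = 15.804 g
ammonium nitrate: 1.61 g/L × 0.499 L = 0.80339 g = 803.390 mg
potassium nitrate: 47.6 mmol/L × 101.1 g/mol × 0.499 L ÷ 1000 = 2.401 g

maltose monohydrate 15.804 g; ammonium nitrate 803.390 mg; potassium nitrate 2.401 g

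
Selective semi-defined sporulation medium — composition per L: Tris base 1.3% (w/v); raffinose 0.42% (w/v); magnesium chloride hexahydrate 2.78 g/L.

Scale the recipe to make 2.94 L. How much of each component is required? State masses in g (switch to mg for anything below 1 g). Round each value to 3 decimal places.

Working volume: 2.94 L.
Tris base: 1.3 g per 100 mL × 2940 mL ÷ 100 = 38.220 g
raffinose: 0.42% w/v = 4.2 g/L → 4.2 × 2.94 L = 12.348 g
magnesium chloride hexahydrate: 2.78 g/L × 2.94 L = 8.173 g

Tris base 38.220 g; raffinose 12.348 g; magnesium chloride hexahydrate 8.173 g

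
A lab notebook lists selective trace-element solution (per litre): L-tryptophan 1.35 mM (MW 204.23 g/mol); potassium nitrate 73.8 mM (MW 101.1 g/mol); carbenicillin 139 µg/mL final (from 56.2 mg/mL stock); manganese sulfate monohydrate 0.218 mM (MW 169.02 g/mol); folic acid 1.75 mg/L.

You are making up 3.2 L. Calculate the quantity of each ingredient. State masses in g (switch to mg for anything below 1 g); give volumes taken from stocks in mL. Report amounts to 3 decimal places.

L-tryptophan 882.274 mg; potassium nitrate 23.876 g; carbenicillin 7.915 mL; manganese sulfate monohydrate 117.908 mg; folic acid 5.600 mg

Scale factor relative to 1 L: 3.2.
L-tryptophan: 1.35 mmol/L × 204.23 mg/mmol × 3.2 L = 882.274 mg
potassium nitrate: 73.8 mmol/L × 101.1 g/mol × 3.2 L ÷ 1000 = 23.876 g
carbenicillin: dilute stock: 139 µg/mL × 3200 mL ÷ 56200 µg/mL = 7.915 mL
manganese sulfate monohydrate: 0.218 mmol/L × 169.02 mg/mmol × 3.2 L = 117.908 mg
folic acid: 1.75 mg/L × 3.2 L = 5.600 mg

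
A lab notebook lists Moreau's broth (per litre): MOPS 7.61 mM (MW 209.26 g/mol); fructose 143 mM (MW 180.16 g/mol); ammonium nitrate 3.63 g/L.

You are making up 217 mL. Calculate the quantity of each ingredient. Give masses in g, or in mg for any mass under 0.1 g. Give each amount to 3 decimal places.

Target volume = 217 mL = 0.217 L.
MOPS: 7.61 mmol/L × 209.26 g/mol × 0.217 L ÷ 1000 = 0.346 g
fructose: 143 mmol/L × 180.16 g/mol × 0.217 L ÷ 1000 = 5.591 g
ammonium nitrate: 3.63 g/L × 0.217 L = 0.788 g

MOPS 0.346 g; fructose 5.591 g; ammonium nitrate 0.788 g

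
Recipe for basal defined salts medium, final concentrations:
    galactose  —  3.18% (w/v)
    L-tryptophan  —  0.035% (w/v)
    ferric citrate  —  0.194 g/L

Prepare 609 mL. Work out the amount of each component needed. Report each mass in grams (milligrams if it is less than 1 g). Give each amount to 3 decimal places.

galactose 19.366 g; L-tryptophan 213.150 mg; ferric citrate 118.146 mg

Working volume: 609 mL = 0.609 L.
galactose: 3.18 g per 100 mL × 609 mL ÷ 100 = 19.366 g
L-tryptophan: 0.035% w/v = 0.35 g/L → 0.35 × 0.609 L = 0.21315 g = 213.150 mg
ferric citrate: 0.194 g/L × 0.609 L = 0.118146 g = 118.146 mg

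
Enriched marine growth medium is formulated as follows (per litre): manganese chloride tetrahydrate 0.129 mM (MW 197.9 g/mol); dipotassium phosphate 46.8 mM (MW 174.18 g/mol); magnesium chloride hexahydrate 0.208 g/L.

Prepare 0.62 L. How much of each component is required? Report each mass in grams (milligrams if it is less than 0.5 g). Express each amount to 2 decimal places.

Scale factor relative to 1 L: 0.62.
manganese chloride tetrahydrate: 0.129 mmol/L × 197.9 mg/mmol × 0.62 L = 15.83 mg
dipotassium phosphate: 46.8 mmol/L × 174.18 g/mol × 0.62 L ÷ 1000 = 5.05 g
magnesium chloride hexahydrate: 0.208 g/L × 0.62 L = 0.12896 g = 128.96 mg

manganese chloride tetrahydrate 15.83 mg; dipotassium phosphate 5.05 g; magnesium chloride hexahydrate 128.96 mg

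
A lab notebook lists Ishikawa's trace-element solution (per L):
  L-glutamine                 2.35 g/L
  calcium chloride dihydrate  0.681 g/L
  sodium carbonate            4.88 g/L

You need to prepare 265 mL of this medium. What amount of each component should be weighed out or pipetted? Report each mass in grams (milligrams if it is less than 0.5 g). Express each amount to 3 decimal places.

Working volume: 265 mL = 0.265 L.
L-glutamine: 2.35 g/L × 0.265 L = 0.623 g
calcium chloride dihydrate: 0.681 g/L × 0.265 L = 0.180465 g = 180.465 mg
sodium carbonate: 4.88 g/L × 0.265 L = 1.293 g

L-glutamine 0.623 g; calcium chloride dihydrate 180.465 mg; sodium carbonate 1.293 g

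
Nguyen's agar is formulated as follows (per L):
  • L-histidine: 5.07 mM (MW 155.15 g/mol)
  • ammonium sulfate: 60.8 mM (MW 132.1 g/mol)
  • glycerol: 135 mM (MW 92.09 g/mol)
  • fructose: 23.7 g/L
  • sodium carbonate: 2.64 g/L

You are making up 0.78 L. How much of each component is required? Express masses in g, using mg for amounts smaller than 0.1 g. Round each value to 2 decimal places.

L-histidine 0.61 g; ammonium sulfate 6.26 g; glycerol 9.70 g; fructose 18.49 g; sodium carbonate 2.06 g

Scale factor relative to 1 L: 0.78.
L-histidine: 5.07 mmol/L × 155.15 g/mol × 0.78 L ÷ 1000 = 0.61 g
ammonium sulfate: 60.8 mmol/L × 132.1 g/mol × 0.78 L ÷ 1000 = 6.26 g
glycerol: 135 mmol/L × 92.09 g/mol × 0.78 L ÷ 1000 = 9.70 g
fructose: 23.7 g/L × 0.78 L = 18.49 g
sodium carbonate: 2.64 g/L × 0.78 L = 2.06 g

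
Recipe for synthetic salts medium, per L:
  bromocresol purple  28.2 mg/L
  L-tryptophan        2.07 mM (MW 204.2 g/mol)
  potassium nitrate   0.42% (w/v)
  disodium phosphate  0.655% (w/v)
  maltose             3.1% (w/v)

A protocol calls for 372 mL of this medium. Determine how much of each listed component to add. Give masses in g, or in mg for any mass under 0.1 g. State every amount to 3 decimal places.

Target volume = 372 mL = 0.372 L.
bromocresol purple: 28.2 mg/L × 0.372 L = 10.490 mg
L-tryptophan: 2.07 mmol/L × 204.2 g/mol × 0.372 L ÷ 1000 = 0.157 g
potassium nitrate: 0.42% w/v = 4.2 g/L → 4.2 × 0.372 L = 1.562 g
disodium phosphate: 0.655% w/v = 6.55 g/L → 6.55 × 0.372 L = 2.437 g
maltose: 3.1 g per 100 mL × 372 mL ÷ 100 = 11.532 g

bromocresol purple 10.490 mg; L-tryptophan 0.157 g; potassium nitrate 1.562 g; disodium phosphate 2.437 g; maltose 11.532 g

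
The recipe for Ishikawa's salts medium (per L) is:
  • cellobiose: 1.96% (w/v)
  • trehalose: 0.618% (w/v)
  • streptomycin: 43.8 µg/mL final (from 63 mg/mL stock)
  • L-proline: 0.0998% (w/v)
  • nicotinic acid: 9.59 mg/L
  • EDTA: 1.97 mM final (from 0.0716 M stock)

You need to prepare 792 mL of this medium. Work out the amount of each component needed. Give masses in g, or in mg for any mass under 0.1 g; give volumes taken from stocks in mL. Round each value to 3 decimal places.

cellobiose 15.523 g; trehalose 4.895 g; streptomycin 0.551 mL; L-proline 0.790 g; nicotinic acid 7.595 mg; EDTA 21.791 mL

Scale factor relative to 1 L: 0.792.
cellobiose: 1.96% w/v = 19.6 g/L → 19.6 × 0.792 L = 15.523 g
trehalose: 0.618% w/v = 6.18 g/L → 6.18 × 0.792 L = 4.895 g
streptomycin: dilute stock: 43.8 µg/mL × 792 mL ÷ 63000 µg/mL = 0.551 mL
L-proline: 0.0998 g per 100 mL × 792 mL ÷ 100 = 0.790 g
nicotinic acid: 9.59 mg/L × 0.792 L = 7.595 mg
EDTA: dilute stock: 1.97 mM × 792 mL ÷ 71.6 mM = 21.791 mL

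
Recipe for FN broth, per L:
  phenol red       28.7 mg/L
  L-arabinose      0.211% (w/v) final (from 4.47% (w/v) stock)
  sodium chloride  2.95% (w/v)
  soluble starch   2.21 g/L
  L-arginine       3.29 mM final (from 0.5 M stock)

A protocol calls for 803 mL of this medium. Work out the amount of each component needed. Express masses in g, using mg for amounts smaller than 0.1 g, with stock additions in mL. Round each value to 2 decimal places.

Target volume = 803 mL = 0.803 L.
phenol red: 28.7 mg/L × 0.803 L = 23.05 mg
L-arabinose: V = C2·V2/C1 = 0.211% ÷ 4.47% × 803 mL = 37.90 mL
sodium chloride: 2.95 g per 100 mL × 803 mL ÷ 100 = 23.69 g
soluble starch: 2.21 g/L × 0.803 L = 1.77 g
L-arginine: dilute stock: 3.29 mM × 803 mL ÷ 500 mM = 5.28 mL

phenol red 23.05 mg; L-arabinose 37.90 mL; sodium chloride 23.69 g; soluble starch 1.77 g; L-arginine 5.28 mL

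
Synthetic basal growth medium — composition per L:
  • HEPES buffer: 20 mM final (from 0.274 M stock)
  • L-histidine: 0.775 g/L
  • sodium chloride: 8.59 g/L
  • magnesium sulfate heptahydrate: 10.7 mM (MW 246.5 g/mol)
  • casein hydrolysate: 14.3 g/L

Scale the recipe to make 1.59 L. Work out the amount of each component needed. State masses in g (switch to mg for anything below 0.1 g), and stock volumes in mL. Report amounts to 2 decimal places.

Scale factor relative to 1 L: 1.59.
HEPES buffer: C1V1 = C2V2 → 20 mM × 1590 mL ÷ 274 mM = 116.06 mL
L-histidine: 0.775 g/L × 1.59 L = 1.23 g
sodium chloride: 8.59 g/L × 1.59 L = 13.66 g
magnesium sulfate heptahydrate: 10.7 mmol/L × 246.5 g/mol × 1.59 L ÷ 1000 = 4.19 g
casein hydrolysate: 14.3 g/L × 1.59 L = 22.74 g

HEPES buffer 116.06 mL; L-histidine 1.23 g; sodium chloride 13.66 g; magnesium sulfate heptahydrate 4.19 g; casein hydrolysate 22.74 g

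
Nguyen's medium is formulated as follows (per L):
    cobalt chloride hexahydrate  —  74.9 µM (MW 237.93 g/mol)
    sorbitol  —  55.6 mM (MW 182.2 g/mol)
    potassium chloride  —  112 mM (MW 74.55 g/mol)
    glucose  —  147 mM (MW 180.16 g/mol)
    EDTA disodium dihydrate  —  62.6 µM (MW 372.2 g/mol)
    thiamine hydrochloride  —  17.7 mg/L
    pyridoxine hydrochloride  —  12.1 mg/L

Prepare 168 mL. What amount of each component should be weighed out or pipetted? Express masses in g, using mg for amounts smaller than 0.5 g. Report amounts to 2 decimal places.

Target volume = 168 mL = 0.168 L.
cobalt chloride hexahydrate: 74.9 µmol/L × 237.93 g/mol × 0.168 L ÷ 1000 = 2.99 mg
sorbitol: 55.6 mmol/L × 182.2 g/mol × 0.168 L ÷ 1000 = 1.70 g
potassium chloride: 112 mmol/L × 74.55 g/mol × 0.168 L ÷ 1000 = 1.40 g
glucose: 147 mmol/L × 180.16 g/mol × 0.168 L ÷ 1000 = 4.45 g
EDTA disodium dihydrate: 62.6 µmol/L × 372.2 g/mol × 0.168 L ÷ 1000 = 3.91 mg
thiamine hydrochloride: 17.7 mg/L × 0.168 L = 2.97 mg
pyridoxine hydrochloride: 12.1 mg/L × 0.168 L = 2.03 mg

cobalt chloride hexahydrate 2.99 mg; sorbitol 1.70 g; potassium chloride 1.40 g; glucose 4.45 g; EDTA disodium dihydrate 3.91 mg; thiamine hydrochloride 2.97 mg; pyridoxine hydrochloride 2.03 mg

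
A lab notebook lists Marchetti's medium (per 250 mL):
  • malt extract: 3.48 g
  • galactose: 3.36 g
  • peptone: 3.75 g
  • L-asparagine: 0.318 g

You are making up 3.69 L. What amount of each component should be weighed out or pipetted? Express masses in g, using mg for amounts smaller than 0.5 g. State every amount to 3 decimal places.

malt extract 51.365 g; galactose 49.594 g; peptone 55.350 g; L-asparagine 4.694 g

Ratio of target to recipe volume: 3690 / 250 = 14.76.
malt extract: 3.48 g × (3690 mL / 250 mL) = 51.365 g
galactose: 3.36 g × (3690 mL / 250 mL) = 49.594 g
peptone: 3.75 g × (3690 mL / 250 mL) = 55.350 g
L-asparagine: 0.318 g × (3690 mL / 250 mL) = 4.694 g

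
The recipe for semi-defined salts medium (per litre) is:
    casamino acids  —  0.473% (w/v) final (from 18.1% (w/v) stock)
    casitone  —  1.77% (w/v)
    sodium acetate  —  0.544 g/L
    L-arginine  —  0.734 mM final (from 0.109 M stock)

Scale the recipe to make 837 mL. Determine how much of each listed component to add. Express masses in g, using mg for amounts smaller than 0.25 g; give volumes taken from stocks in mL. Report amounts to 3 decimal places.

casamino acids 21.873 mL; casitone 14.815 g; sodium acetate 0.455 g; L-arginine 5.636 mL

Scale factor relative to 1 L: 0.837.
casamino acids: dilute stock: 0.473% ÷ 18.1% × 837 mL = 21.873 mL
casitone: 1.77% w/v = 17.7 g/L → 17.7 × 0.837 L = 14.815 g
sodium acetate: 0.544 g/L × 0.837 L = 0.455 g
L-arginine: V = C2·V2/C1 = 0.734 mM × 837 mL ÷ 109 mM = 5.636 mL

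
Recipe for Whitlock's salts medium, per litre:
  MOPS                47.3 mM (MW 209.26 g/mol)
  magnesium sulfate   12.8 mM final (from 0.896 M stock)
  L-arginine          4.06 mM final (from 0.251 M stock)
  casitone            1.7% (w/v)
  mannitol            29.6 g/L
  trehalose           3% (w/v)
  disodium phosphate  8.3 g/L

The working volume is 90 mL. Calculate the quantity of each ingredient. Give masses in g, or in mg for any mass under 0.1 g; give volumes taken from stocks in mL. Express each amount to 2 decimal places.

Target volume = 90 mL = 0.09 L.
MOPS: 47.3 mmol/L × 209.26 g/mol × 0.09 L ÷ 1000 = 0.89 g
magnesium sulfate: dilute stock: 12.8 mM × 90 mL ÷ 896 mM = 1.29 mL
L-arginine: dilute stock: 4.06 mM × 90 mL ÷ 251 mM = 1.46 mL
casitone: 1.7 g per 100 mL × 90 mL ÷ 100 = 1.53 g
mannitol: 29.6 g/L × 0.09 L = 2.66 g
trehalose: 3% w/v = 30 g/L → 30 × 0.09 L = 2.70 g
disodium phosphate: 8.3 g/L × 0.09 L = 0.75 g

MOPS 0.89 g; magnesium sulfate 1.29 mL; L-arginine 1.46 mL; casitone 1.53 g; mannitol 2.66 g; trehalose 2.70 g; disodium phosphate 0.75 g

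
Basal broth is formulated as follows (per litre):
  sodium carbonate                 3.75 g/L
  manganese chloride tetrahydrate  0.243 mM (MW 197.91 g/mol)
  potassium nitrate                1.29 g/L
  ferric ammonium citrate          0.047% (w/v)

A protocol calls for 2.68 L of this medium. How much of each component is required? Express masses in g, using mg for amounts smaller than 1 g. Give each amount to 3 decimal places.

Scale factor relative to 1 L: 2.68.
sodium carbonate: 3.75 g/L × 2.68 L = 10.050 g
manganese chloride tetrahydrate: 0.243 mmol/L × 197.91 mg/mmol × 2.68 L = 128.887 mg
potassium nitrate: 1.29 g/L × 2.68 L = 3.457 g
ferric ammonium citrate: 0.047 g per 100 mL × 2680 mL ÷ 100 = 1.260 g

sodium carbonate 10.050 g; manganese chloride tetrahydrate 128.887 mg; potassium nitrate 3.457 g; ferric ammonium citrate 1.260 g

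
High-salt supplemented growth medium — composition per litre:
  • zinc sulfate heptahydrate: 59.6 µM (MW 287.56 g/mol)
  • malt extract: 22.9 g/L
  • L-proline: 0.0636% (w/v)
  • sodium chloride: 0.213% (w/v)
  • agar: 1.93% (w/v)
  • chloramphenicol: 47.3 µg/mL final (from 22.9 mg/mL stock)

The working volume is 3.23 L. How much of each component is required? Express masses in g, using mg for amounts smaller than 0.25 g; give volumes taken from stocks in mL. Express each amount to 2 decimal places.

zinc sulfate heptahydrate 55.36 mg; malt extract 73.97 g; L-proline 2.05 g; sodium chloride 6.88 g; agar 62.34 g; chloramphenicol 6.67 mL

Scale factor relative to 1 L: 3.23.
zinc sulfate heptahydrate: 59.6 µmol/L × 287.56 g/mol × 3.23 L ÷ 1000 = 55.36 mg
malt extract: 22.9 g/L × 3.23 L = 73.97 g
L-proline: 0.0636 g per 100 mL × 3230 mL ÷ 100 = 2.05 g
sodium chloride: 0.213% w/v = 2.13 g/L → 2.13 × 3.23 L = 6.88 g
agar: 1.93 g per 100 mL × 3230 mL ÷ 100 = 62.34 g
chloramphenicol: dilute stock: 47.3 µg/mL × 3230 mL ÷ 22900 µg/mL = 6.67 mL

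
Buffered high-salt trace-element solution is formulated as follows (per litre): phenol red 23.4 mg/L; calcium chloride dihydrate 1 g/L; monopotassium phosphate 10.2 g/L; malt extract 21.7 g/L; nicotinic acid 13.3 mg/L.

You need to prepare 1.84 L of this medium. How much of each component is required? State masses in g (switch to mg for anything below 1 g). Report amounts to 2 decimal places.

phenol red 43.06 mg; calcium chloride dihydrate 1.84 g; monopotassium phosphate 18.77 g; malt extract 39.93 g; nicotinic acid 24.47 mg

Working volume: 1.84 L.
phenol red: 23.4 mg/L × 1.84 L = 43.06 mg
calcium chloride dihydrate: 1 g/L × 1.84 L = 1.84 g
monopotassium phosphate: 10.2 g/L × 1.84 L = 18.77 g
malt extract: 21.7 g/L × 1.84 L = 39.93 g
nicotinic acid: 13.3 mg/L × 1.84 L = 24.47 mg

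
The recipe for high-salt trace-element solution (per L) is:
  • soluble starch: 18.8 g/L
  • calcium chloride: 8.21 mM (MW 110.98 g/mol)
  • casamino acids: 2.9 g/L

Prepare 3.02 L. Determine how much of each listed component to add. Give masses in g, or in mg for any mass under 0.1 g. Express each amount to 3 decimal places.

soluble starch 56.776 g; calcium chloride 2.752 g; casamino acids 8.758 g

Working volume: 3.02 L.
soluble starch: 18.8 g/L × 3.02 L = 56.776 g
calcium chloride: 8.21 mmol/L × 110.98 g/mol × 3.02 L ÷ 1000 = 2.752 g
casamino acids: 2.9 g/L × 3.02 L = 8.758 g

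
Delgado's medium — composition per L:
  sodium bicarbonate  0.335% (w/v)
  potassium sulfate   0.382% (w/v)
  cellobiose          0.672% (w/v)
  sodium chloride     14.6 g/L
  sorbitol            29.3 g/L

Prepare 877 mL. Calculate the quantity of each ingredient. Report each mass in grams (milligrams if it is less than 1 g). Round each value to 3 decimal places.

sodium bicarbonate 2.938 g; potassium sulfate 3.350 g; cellobiose 5.893 g; sodium chloride 12.804 g; sorbitol 25.696 g

Scale factor relative to 1 L: 0.877.
sodium bicarbonate: 0.335 g per 100 mL × 877 mL ÷ 100 = 2.938 g
potassium sulfate: 0.382% w/v = 3.82 g/L → 3.82 × 0.877 L = 3.350 g
cellobiose: 0.672 g per 100 mL × 877 mL ÷ 100 = 5.893 g
sodium chloride: 14.6 g/L × 0.877 L = 12.804 g
sorbitol: 29.3 g/L × 0.877 L = 25.696 g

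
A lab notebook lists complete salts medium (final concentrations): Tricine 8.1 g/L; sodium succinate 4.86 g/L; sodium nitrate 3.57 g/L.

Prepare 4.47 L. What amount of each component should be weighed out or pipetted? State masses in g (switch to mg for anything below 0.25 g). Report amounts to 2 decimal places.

Scale factor relative to 1 L: 4.47.
Tricine: 8.1 g/L × 4.47 L = 36.21 g
sodium succinate: 4.86 g/L × 4.47 L = 21.72 g
sodium nitrate: 3.57 g/L × 4.47 L = 15.96 g

Tricine 36.21 g; sodium succinate 21.72 g; sodium nitrate 15.96 g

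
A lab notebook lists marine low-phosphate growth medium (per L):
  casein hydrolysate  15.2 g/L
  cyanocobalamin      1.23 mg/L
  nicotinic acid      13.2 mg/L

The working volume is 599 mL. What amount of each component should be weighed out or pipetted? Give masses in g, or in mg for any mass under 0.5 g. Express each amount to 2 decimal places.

Scale factor relative to 1 L: 0.599.
casein hydrolysate: 15.2 g/L × 0.599 L = 9.10 g
cyanocobalamin: 1.23 mg/L × 0.599 L = 0.74 mg
nicotinic acid: 13.2 mg/L × 0.599 L = 7.91 mg

casein hydrolysate 9.10 g; cyanocobalamin 0.74 mg; nicotinic acid 7.91 mg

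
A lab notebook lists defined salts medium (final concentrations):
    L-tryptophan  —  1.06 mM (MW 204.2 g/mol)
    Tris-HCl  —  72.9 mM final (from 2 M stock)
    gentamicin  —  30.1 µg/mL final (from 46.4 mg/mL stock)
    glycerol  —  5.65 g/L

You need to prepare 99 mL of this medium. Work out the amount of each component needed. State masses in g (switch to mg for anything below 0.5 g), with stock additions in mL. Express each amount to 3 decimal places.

Scale factor relative to 1 L: 0.099.
L-tryptophan: 1.06 mmol/L × 204.2 mg/mmol × 0.099 L = 21.429 mg
Tris-HCl: V = C2·V2/C1 = 72.9 mM × 99 mL ÷ 2000 mM = 3.609 mL
gentamicin: dilute stock: 30.1 µg/mL × 99 mL ÷ 46400 µg/mL = 0.064 mL
glycerol: 5.65 g/L × 0.099 L = 0.559 g

L-tryptophan 21.429 mg; Tris-HCl 3.609 mL; gentamicin 0.064 mL; glycerol 0.559 g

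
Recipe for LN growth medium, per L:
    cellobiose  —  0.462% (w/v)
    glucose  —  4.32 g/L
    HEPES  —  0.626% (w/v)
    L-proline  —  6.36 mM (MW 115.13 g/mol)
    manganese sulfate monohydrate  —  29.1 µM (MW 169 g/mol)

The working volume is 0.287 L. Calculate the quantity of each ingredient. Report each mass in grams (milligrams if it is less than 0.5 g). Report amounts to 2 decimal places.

Working volume: 0.287 L.
cellobiose: 0.462 g per 100 mL × 287 mL ÷ 100 = 1.33 g
glucose: 4.32 g/L × 0.287 L = 1.24 g
HEPES: 0.626 g per 100 mL × 287 mL ÷ 100 = 1.80 g
L-proline: 6.36 mmol/L × 115.13 mg/mmol × 0.287 L = 210.15 mg
manganese sulfate monohydrate: 29.1 µmol/L × 169 g/mol × 0.287 L ÷ 1000 = 1.41 mg

cellobiose 1.33 g; glucose 1.24 g; HEPES 1.80 g; L-proline 210.15 mg; manganese sulfate monohydrate 1.41 mg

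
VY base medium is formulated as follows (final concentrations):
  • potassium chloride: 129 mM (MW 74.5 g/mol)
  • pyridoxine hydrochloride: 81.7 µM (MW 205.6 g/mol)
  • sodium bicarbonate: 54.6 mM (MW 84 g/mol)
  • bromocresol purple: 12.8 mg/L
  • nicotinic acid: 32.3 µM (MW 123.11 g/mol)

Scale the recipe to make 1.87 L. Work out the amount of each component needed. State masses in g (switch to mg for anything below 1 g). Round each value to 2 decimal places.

Scale factor relative to 1 L: 1.87.
potassium chloride: 129 mmol/L × 74.5 g/mol × 1.87 L ÷ 1000 = 17.97 g
pyridoxine hydrochloride: 81.7 µmol/L × 205.6 g/mol × 1.87 L ÷ 1000 = 31.41 mg
sodium bicarbonate: 54.6 mmol/L × 84 g/mol × 1.87 L ÷ 1000 = 8.58 g
bromocresol purple: 12.8 mg/L × 1.87 L = 23.94 mg
nicotinic acid: 32.3 µmol/L × 123.11 g/mol × 1.87 L ÷ 1000 = 7.44 mg

potassium chloride 17.97 g; pyridoxine hydrochloride 31.41 mg; sodium bicarbonate 8.58 g; bromocresol purple 23.94 mg; nicotinic acid 7.44 mg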